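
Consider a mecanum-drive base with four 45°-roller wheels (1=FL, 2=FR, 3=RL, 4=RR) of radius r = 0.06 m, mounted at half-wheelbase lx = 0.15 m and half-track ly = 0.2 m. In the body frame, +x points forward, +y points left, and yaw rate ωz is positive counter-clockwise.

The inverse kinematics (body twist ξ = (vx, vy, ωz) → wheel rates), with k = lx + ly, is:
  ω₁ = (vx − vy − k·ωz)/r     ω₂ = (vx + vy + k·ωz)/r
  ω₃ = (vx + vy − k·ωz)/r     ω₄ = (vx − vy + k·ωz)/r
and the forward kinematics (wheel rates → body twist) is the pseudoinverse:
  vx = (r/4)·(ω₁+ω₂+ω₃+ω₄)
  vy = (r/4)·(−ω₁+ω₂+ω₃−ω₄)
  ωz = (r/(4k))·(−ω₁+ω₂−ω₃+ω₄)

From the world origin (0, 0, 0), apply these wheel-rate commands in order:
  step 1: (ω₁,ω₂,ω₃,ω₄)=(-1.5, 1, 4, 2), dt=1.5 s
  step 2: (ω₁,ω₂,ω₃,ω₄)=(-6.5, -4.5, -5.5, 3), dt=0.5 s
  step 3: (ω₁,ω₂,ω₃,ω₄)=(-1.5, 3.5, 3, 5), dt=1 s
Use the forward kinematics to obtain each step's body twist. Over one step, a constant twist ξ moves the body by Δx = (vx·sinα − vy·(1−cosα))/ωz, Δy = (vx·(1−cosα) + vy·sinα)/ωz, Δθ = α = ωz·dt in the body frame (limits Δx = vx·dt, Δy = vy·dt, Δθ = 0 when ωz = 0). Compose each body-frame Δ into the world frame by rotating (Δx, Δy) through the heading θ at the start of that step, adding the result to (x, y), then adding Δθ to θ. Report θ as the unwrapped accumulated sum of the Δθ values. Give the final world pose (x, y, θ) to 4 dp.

(0.1486, 0.1409, 0.5571)

step 1: ξ=(vx,vy,ωz)=(0.0825, 0.0675, 0.0214), dt=1.5 → body Δ=(0.1221, 0.1032, 0.0321) → world pose (0.1221, 0.1032, 0.0321)
step 2: ξ=(vx,vy,ωz)=(-0.2025, -0.0975, 0.4500), dt=0.5 → body Δ=(-0.0949, -0.0597, 0.2250) → world pose (0.0291, 0.0405, 0.2571)
step 3: ξ=(vx,vy,ωz)=(0.1500, 0.0450, 0.3000), dt=1.0 → body Δ=(0.1411, 0.0667, 0.3000) → world pose (0.1486, 0.1409, 0.5571)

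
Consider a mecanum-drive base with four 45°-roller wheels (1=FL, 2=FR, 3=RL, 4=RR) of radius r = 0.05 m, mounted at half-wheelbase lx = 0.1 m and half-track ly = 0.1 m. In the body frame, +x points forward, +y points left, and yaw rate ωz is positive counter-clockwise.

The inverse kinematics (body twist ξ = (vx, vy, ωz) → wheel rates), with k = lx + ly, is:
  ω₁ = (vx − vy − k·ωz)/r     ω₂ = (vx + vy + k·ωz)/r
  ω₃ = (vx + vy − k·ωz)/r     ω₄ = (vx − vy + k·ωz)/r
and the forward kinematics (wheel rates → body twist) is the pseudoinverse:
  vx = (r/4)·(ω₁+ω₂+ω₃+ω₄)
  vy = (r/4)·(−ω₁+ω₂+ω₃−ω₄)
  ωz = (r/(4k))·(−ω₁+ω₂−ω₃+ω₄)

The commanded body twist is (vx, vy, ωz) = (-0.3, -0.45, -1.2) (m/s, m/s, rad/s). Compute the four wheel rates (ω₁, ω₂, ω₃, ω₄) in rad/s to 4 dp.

(7.8000, -19.8000, -10.2000, -1.8000)

k = lx + ly = 0.1 + 0.1 = 0.2000;  k·ωz = 0.2000·-1.2 = -0.2400
ω₁ (FL) = (vx − vy − k·ωz)/r = 0.3900/0.05 = 7.8000
ω₂ (FR) = (vx + vy + k·ωz)/r = -0.9900/0.05 = -19.8000
ω₃ (RL) = (vx + vy − k·ωz)/r = -0.5100/0.05 = -10.2000
ω₄ (RR) = (vx − vy + k·ωz)/r = -0.0900/0.05 = -1.8000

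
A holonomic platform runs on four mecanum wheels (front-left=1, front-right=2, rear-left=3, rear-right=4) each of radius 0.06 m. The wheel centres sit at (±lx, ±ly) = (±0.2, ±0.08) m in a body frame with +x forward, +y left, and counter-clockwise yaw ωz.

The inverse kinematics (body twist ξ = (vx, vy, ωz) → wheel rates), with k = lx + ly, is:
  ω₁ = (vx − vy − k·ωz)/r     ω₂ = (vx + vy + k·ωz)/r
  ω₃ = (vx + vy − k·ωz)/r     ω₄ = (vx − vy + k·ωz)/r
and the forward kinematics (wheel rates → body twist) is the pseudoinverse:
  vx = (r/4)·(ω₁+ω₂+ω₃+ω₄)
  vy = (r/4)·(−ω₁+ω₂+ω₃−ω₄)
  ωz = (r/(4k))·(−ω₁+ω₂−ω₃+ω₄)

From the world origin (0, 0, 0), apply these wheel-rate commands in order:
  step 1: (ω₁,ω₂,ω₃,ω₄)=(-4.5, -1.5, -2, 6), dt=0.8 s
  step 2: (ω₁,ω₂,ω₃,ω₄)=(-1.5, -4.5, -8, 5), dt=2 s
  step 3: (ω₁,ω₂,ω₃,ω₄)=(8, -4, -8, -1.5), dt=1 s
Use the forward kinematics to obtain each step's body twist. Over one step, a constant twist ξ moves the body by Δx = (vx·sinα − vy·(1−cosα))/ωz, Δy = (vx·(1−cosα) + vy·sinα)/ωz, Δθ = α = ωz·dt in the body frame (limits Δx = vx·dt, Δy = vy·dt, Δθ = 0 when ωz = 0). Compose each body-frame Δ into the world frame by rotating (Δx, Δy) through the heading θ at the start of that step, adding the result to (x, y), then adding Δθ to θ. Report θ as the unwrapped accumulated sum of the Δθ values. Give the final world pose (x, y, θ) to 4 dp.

(0.4979, -0.6543, 1.2482)

step 1: ξ=(vx,vy,ωz)=(-0.0300, -0.0750, 0.5893), dt=0.8 → body Δ=(-0.0092, -0.0634, 0.4714) → world pose (-0.0092, -0.0634, 0.4714)
step 2: ξ=(vx,vy,ωz)=(-0.1350, -0.2400, 0.5357), dt=2.0 → body Δ=(0.0122, -0.5246, 1.0714) → world pose (0.2399, -0.5252, 1.5429)
step 3: ξ=(vx,vy,ωz)=(-0.0825, -0.2775, -0.2946), dt=1.0 → body Δ=(-0.1219, -0.2614, -0.2946) → world pose (0.4979, -0.6543, 1.2482)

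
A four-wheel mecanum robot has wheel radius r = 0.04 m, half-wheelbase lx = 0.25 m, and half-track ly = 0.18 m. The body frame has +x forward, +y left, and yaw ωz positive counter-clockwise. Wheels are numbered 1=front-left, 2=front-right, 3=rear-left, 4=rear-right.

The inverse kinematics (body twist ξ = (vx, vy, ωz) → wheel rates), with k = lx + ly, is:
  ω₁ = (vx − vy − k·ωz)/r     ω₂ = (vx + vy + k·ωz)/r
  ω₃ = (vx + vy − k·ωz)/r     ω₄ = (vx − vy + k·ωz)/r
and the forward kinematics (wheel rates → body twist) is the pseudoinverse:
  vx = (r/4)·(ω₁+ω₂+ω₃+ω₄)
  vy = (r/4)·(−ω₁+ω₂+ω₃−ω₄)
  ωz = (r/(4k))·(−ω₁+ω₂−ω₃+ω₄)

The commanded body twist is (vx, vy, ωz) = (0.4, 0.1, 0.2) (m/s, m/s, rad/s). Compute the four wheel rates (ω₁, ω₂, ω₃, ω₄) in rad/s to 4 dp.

k = lx + ly = 0.25 + 0.18 = 0.4300;  k·ωz = 0.4300·0.2 = 0.0860
ω₁ (FL) = (vx − vy − k·ωz)/r = 0.2140/0.04 = 5.3500
ω₂ (FR) = (vx + vy + k·ωz)/r = 0.5860/0.04 = 14.6500
ω₃ (RL) = (vx + vy − k·ωz)/r = 0.4140/0.04 = 10.3500
ω₄ (RR) = (vx − vy + k·ωz)/r = 0.3860/0.04 = 9.6500

(5.3500, 14.6500, 10.3500, 9.6500)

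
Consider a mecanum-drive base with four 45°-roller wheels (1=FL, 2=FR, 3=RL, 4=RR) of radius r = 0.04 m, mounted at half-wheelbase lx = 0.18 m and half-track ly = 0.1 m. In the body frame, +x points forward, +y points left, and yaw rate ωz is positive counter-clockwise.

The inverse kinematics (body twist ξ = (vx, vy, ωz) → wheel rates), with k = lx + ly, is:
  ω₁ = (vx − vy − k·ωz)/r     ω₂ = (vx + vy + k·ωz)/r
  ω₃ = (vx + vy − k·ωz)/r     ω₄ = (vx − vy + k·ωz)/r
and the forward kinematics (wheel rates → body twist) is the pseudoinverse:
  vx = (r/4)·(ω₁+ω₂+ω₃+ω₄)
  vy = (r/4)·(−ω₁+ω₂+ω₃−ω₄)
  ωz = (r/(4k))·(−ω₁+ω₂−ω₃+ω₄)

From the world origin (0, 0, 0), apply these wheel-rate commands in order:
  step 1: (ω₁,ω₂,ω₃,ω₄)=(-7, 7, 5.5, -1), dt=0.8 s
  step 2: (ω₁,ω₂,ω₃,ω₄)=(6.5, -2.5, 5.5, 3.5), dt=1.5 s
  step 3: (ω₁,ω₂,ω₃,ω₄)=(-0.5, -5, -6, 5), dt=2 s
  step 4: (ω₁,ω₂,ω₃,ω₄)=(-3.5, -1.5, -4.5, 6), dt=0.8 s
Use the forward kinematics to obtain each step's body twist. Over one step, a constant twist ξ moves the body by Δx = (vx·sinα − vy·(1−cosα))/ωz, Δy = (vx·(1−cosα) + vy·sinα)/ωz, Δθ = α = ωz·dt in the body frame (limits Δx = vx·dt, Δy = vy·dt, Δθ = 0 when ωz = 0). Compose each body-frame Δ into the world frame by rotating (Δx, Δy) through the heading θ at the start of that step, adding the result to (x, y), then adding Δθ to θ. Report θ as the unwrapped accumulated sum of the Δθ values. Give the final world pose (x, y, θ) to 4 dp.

step 1: ξ=(vx,vy,ωz)=(0.0450, 0.2050, 0.2679), dt=0.8 → body Δ=(0.0182, 0.1666, 0.2143) → world pose (0.0182, 0.1666, 0.2143)
step 2: ξ=(vx,vy,ωz)=(0.1300, -0.0700, -0.3929), dt=1.5 → body Δ=(0.1539, -0.1548, -0.5893) → world pose (0.2015, 0.0480, -0.3750)
step 3: ξ=(vx,vy,ωz)=(-0.0650, -0.1550, 0.2321), dt=2.0 → body Δ=(-0.0547, -0.3286, 0.4643) → world pose (0.0302, -0.2377, 0.0893)
step 4: ξ=(vx,vy,ωz)=(-0.0350, -0.0850, 0.4464), dt=0.8 → body Δ=(-0.0154, -0.0715, 0.3571) → world pose (0.0213, -0.3103, 0.4464)

(0.0213, -0.3103, 0.4464)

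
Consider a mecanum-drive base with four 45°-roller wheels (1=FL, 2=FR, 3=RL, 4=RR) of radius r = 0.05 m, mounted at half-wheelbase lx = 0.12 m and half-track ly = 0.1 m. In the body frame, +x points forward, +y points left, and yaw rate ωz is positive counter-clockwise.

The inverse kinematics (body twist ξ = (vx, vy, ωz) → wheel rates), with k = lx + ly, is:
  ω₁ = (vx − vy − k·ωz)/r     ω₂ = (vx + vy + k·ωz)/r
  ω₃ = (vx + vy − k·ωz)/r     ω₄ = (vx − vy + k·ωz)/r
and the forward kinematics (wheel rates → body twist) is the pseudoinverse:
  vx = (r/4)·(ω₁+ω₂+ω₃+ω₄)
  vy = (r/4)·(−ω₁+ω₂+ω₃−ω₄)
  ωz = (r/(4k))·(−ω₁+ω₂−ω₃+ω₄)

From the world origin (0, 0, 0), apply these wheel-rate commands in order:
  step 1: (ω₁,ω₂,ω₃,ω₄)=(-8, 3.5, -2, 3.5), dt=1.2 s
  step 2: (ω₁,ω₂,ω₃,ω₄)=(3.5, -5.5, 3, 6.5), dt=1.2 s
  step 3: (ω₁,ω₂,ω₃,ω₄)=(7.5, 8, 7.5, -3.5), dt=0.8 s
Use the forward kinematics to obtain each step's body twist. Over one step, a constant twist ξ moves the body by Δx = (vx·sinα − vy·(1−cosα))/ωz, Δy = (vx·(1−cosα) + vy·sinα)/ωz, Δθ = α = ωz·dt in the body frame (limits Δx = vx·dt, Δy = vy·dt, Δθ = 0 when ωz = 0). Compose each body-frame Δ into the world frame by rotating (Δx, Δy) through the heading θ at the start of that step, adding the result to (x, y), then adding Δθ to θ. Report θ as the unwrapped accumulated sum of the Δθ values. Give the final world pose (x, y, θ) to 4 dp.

step 1: ξ=(vx,vy,ωz)=(-0.0375, 0.0750, 0.9659), dt=1.2 → body Δ=(-0.0822, 0.0479, 1.1591) → world pose (-0.0822, 0.0479, 1.1591)
step 2: ξ=(vx,vy,ωz)=(0.0938, -0.1562, -0.3125), dt=1.2 → body Δ=(0.0751, -0.2040, -0.3750) → world pose (0.1349, 0.0351, 0.7841)
step 3: ξ=(vx,vy,ωz)=(0.2437, 0.1438, -0.5966), dt=0.8 → body Δ=(0.2146, 0.0650, -0.4773) → world pose (0.2409, 0.2327, 0.3068)

(0.2409, 0.2327, 0.3068)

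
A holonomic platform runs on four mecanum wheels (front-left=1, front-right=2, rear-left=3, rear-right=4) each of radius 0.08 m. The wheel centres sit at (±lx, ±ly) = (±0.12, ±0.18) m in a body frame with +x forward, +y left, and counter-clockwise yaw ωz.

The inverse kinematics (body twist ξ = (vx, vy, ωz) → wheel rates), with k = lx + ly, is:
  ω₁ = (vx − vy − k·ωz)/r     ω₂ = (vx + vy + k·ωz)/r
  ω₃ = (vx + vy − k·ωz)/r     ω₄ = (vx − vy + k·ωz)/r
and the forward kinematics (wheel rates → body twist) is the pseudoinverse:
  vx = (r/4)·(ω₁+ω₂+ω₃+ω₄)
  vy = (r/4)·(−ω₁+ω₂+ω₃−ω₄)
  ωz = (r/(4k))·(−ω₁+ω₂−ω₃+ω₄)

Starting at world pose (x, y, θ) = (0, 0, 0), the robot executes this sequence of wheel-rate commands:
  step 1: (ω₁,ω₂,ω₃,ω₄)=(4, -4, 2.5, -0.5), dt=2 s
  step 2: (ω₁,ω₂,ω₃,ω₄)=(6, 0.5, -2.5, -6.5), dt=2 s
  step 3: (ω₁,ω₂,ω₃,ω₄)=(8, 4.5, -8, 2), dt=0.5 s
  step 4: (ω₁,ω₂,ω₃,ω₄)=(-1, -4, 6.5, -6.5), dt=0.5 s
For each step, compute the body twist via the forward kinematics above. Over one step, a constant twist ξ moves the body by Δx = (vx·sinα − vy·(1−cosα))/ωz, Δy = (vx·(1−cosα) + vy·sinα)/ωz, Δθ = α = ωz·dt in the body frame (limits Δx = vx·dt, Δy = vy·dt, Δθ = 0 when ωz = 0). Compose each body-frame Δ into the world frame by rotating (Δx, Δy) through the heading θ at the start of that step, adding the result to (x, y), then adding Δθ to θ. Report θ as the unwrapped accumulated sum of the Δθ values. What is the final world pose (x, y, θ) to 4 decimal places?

step 1: ξ=(vx,vy,ωz)=(0.0400, -0.1000, -0.7333), dt=2.0 → body Δ=(-0.0679, -0.1845, -1.4667) → world pose (-0.0679, -0.1845, -1.4667)
step 2: ξ=(vx,vy,ωz)=(-0.0500, -0.0300, -0.6333), dt=2.0 → body Δ=(-0.1085, 0.0101, -1.2667) → world pose (-0.0692, -0.0755, -2.7333)
step 3: ξ=(vx,vy,ωz)=(0.1300, -0.2700, 0.4333), dt=0.5 → body Δ=(0.0791, -0.1269, 0.2167) → world pose (-0.1921, 0.0096, -2.5167)
step 4: ξ=(vx,vy,ωz)=(-0.1000, 0.2000, -1.0667), dt=0.5 → body Δ=(-0.0216, 0.1083, -0.5333) → world pose (-0.1112, -0.0656, -3.0500)

(-0.1112, -0.0656, -3.0500)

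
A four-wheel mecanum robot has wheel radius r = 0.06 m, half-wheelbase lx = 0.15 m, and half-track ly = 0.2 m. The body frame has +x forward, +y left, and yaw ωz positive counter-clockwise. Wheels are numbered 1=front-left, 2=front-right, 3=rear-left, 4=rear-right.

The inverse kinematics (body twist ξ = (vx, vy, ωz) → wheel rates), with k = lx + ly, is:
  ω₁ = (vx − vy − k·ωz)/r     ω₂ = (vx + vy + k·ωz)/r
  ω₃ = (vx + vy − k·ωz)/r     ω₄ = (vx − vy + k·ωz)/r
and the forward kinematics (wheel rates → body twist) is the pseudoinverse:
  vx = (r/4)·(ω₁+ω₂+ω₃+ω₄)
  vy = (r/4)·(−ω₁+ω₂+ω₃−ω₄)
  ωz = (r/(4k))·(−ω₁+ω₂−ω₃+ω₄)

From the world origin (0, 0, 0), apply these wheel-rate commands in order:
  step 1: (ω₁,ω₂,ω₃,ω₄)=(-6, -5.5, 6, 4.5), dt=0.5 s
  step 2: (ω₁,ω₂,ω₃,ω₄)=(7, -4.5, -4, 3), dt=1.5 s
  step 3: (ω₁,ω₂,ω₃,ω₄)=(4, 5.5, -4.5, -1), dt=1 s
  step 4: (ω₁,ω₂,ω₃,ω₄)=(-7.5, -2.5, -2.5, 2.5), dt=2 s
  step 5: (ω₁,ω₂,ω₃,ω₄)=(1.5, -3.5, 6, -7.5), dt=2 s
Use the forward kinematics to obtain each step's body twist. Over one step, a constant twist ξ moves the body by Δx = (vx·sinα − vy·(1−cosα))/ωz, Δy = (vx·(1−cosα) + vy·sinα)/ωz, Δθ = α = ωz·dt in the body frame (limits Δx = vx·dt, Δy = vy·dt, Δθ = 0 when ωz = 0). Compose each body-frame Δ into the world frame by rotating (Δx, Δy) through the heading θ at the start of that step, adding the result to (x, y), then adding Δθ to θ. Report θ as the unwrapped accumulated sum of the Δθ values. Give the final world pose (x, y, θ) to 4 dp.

(-0.3521, -0.3038, -0.8250)

step 1: ξ=(vx,vy,ωz)=(-0.0150, 0.0300, -0.0429), dt=0.5 → body Δ=(-0.0073, 0.0151, -0.0214) → world pose (-0.0073, 0.0151, -0.0214)
step 2: ξ=(vx,vy,ωz)=(0.0225, -0.2775, -0.1929), dt=1.5 → body Δ=(-0.0265, -0.4153, -0.2893) → world pose (-0.0427, -0.3996, -0.3107)
step 3: ξ=(vx,vy,ωz)=(0.0600, -0.0300, 0.2143), dt=1.0 → body Δ=(0.0627, -0.0234, 0.2143) → world pose (0.0099, -0.4410, -0.0964)
step 4: ξ=(vx,vy,ωz)=(-0.1500, 0.0000, 0.4286), dt=2.0 → body Δ=(-0.2646, -0.1209, 0.8571) → world pose (-0.2651, -0.5359, 0.7607)
step 5: ξ=(vx,vy,ωz)=(-0.0525, 0.1275, -0.7929), dt=2.0 → body Δ=(0.0970, 0.2280, -1.5857) → world pose (-0.3521, -0.3038, -0.8250)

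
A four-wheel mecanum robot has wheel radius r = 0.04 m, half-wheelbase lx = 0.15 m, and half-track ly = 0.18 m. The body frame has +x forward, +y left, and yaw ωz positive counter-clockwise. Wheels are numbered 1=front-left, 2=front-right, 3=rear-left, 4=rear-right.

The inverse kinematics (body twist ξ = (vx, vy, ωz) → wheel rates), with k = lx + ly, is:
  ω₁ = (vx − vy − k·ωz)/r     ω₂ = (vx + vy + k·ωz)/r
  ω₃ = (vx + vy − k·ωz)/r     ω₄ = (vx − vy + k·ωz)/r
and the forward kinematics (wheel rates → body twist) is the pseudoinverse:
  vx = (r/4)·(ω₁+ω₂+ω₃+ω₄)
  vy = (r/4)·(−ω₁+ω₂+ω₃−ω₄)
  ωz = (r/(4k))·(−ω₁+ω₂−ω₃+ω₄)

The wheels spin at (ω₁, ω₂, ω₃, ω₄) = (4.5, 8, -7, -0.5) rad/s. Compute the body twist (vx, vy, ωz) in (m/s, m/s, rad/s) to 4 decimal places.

(0.0500, -0.0300, 0.3030)

k = lx + ly = 0.15 + 0.18 = 0.3300
ω₁+ω₂+ω₃+ω₄ = 5.0000  →  vx = (0.04/4)·5.0000 = 0.0500
−ω₁+ω₂+ω₃−ω₄ = -3.0000  →  vy = (0.04/4)·-3.0000 = -0.0300
−ω₁+ω₂−ω₃+ω₄ = 10.0000  →  ωz = (0.04/1.3200)·10.0000 = 0.3030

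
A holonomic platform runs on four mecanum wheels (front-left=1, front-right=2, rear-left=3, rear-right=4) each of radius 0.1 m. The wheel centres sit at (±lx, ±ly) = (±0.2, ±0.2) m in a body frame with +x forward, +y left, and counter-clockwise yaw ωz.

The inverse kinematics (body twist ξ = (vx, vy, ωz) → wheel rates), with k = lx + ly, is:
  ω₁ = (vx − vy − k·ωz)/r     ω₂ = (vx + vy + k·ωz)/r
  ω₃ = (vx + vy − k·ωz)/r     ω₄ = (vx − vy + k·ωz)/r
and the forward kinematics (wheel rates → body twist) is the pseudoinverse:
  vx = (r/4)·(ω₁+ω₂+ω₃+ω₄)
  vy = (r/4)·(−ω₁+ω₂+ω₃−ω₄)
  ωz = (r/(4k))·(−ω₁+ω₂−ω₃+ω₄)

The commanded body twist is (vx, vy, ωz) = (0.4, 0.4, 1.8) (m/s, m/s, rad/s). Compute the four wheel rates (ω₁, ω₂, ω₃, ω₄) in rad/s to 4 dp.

(-7.2000, 15.2000, 0.8000, 7.2000)

k = lx + ly = 0.2 + 0.2 = 0.4000;  k·ωz = 0.4000·1.8 = 0.7200
ω₁ (FL) = (vx − vy − k·ωz)/r = -0.7200/0.1 = -7.2000
ω₂ (FR) = (vx + vy + k·ωz)/r = 1.5200/0.1 = 15.2000
ω₃ (RL) = (vx + vy − k·ωz)/r = 0.0800/0.1 = 0.8000
ω₄ (RR) = (vx − vy + k·ωz)/r = 0.7200/0.1 = 7.2000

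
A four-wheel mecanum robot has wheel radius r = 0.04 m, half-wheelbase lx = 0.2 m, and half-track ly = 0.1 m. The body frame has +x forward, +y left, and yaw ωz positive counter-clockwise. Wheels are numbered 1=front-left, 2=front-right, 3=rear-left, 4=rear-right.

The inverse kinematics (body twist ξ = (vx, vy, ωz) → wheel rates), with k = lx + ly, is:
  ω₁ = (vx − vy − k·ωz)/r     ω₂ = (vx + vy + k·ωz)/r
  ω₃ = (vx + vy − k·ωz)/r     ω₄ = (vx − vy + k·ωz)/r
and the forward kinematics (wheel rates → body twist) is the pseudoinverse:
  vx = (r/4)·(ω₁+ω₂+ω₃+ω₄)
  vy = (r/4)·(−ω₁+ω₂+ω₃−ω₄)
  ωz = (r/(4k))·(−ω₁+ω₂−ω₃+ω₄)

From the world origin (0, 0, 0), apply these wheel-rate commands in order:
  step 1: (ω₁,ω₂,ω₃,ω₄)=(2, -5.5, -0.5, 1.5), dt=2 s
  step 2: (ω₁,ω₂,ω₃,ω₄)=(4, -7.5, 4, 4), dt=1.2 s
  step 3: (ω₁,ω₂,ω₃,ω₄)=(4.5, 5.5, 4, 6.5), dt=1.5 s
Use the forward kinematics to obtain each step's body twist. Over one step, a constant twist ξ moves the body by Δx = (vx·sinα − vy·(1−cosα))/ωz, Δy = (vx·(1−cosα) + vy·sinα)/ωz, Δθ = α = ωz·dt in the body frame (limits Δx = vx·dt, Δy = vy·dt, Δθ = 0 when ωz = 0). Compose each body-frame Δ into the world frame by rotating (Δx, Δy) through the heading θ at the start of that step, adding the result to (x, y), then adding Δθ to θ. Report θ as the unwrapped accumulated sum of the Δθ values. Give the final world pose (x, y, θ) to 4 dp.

(0.0959, -0.5434, -0.6517)

step 1: ξ=(vx,vy,ωz)=(-0.0250, -0.0950, -0.1833), dt=2.0 → body Δ=(-0.0833, -0.1767, -0.3667) → world pose (-0.0833, -0.1767, -0.3667)
step 2: ξ=(vx,vy,ωz)=(0.0450, -0.1150, -0.3833), dt=1.2 → body Δ=(0.0209, -0.1454, -0.4600) → world pose (-0.1159, -0.3199, -0.8267)
step 3: ξ=(vx,vy,ωz)=(0.2050, -0.0150, 0.1167), dt=1.5 → body Δ=(0.3079, 0.0045, 0.1750) → world pose (0.0959, -0.5434, -0.6517)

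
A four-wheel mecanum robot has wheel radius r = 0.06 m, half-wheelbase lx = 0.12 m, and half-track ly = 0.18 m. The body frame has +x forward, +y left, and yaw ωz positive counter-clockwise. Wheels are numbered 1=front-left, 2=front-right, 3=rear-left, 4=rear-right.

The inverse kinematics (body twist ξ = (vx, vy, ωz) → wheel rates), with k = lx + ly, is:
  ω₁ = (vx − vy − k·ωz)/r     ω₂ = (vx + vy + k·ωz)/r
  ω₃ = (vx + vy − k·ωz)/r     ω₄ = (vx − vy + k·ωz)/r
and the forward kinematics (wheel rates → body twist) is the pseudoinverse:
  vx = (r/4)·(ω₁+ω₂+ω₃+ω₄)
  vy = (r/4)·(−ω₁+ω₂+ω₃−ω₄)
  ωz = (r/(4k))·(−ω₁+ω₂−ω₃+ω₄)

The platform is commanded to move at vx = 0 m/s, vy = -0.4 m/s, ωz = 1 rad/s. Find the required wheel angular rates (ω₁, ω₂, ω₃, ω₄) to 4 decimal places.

(1.6667, -1.6667, -11.6667, 11.6667)

k = lx + ly = 0.12 + 0.18 = 0.3000;  k·ωz = 0.3000·1 = 0.3000
ω₁ (FL) = (vx − vy − k·ωz)/r = 0.1000/0.06 = 1.6667
ω₂ (FR) = (vx + vy + k·ωz)/r = -0.1000/0.06 = -1.6667
ω₃ (RL) = (vx + vy − k·ωz)/r = -0.7000/0.06 = -11.6667
ω₄ (RR) = (vx − vy + k·ωz)/r = 0.7000/0.06 = 11.6667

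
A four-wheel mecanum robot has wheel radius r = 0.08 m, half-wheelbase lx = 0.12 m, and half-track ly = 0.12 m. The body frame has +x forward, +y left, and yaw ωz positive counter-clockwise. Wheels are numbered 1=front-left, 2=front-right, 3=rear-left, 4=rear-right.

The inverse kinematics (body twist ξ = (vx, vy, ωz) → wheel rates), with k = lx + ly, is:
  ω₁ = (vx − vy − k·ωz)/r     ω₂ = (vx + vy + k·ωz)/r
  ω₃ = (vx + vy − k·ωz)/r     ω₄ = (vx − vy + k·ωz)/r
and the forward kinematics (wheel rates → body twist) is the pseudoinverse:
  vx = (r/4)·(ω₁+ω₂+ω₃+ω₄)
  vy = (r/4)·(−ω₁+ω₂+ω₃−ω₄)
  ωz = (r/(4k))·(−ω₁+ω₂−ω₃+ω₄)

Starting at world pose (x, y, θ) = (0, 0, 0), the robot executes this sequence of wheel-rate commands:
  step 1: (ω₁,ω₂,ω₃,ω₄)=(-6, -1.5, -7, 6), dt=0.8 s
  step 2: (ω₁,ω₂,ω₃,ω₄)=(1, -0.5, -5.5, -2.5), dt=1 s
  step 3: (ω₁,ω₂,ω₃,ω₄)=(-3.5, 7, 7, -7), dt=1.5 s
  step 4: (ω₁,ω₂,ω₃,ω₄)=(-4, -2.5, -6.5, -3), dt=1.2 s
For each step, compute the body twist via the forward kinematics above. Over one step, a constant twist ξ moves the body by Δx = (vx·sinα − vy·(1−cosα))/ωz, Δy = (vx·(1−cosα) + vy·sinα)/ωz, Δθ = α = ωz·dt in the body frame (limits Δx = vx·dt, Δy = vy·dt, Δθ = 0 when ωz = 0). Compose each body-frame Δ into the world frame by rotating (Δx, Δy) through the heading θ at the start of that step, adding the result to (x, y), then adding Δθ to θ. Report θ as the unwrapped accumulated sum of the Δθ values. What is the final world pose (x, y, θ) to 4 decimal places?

(-0.7213, -0.2703, 1.3542)

step 1: ξ=(vx,vy,ωz)=(-0.1700, -0.1700, 1.4583), dt=0.8 → body Δ=(-0.0364, -0.1779, 1.1667) → world pose (-0.0364, -0.1779, 1.1667)
step 2: ξ=(vx,vy,ωz)=(-0.1500, -0.0900, 0.1250), dt=1.0 → body Δ=(-0.1440, -0.0991, 0.1250) → world pose (-0.0019, -0.3493, 1.2917)
step 3: ξ=(vx,vy,ωz)=(0.0700, 0.4900, -0.2917), dt=1.5 → body Δ=(0.2599, 0.6892, -0.4375) → world pose (-0.5928, 0.0904, 0.8542)
step 4: ξ=(vx,vy,ωz)=(-0.3200, -0.0400, 0.4167), dt=1.2 → body Δ=(-0.3564, -0.1400, 0.5000) → world pose (-0.7213, -0.2703, 1.3542)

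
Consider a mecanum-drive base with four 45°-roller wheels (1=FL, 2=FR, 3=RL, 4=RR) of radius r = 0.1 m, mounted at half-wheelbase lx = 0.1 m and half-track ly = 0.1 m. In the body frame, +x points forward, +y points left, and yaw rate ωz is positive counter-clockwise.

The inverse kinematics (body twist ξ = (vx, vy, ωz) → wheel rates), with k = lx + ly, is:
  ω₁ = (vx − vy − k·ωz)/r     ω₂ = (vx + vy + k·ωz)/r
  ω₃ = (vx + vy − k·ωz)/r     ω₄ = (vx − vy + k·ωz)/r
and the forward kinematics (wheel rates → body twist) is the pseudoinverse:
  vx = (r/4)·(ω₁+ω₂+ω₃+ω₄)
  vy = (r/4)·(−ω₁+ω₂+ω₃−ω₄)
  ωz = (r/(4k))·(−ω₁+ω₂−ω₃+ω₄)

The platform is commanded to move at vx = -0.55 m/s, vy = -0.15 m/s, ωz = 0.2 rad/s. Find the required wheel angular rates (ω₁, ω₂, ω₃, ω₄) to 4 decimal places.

k = lx + ly = 0.1 + 0.1 = 0.2000;  k·ωz = 0.2000·0.2 = 0.0400
ω₁ (FL) = (vx − vy − k·ωz)/r = -0.4400/0.1 = -4.4000
ω₂ (FR) = (vx + vy + k·ωz)/r = -0.6600/0.1 = -6.6000
ω₃ (RL) = (vx + vy − k·ωz)/r = -0.7400/0.1 = -7.4000
ω₄ (RR) = (vx − vy + k·ωz)/r = -0.3600/0.1 = -3.6000

(-4.4000, -6.6000, -7.4000, -3.6000)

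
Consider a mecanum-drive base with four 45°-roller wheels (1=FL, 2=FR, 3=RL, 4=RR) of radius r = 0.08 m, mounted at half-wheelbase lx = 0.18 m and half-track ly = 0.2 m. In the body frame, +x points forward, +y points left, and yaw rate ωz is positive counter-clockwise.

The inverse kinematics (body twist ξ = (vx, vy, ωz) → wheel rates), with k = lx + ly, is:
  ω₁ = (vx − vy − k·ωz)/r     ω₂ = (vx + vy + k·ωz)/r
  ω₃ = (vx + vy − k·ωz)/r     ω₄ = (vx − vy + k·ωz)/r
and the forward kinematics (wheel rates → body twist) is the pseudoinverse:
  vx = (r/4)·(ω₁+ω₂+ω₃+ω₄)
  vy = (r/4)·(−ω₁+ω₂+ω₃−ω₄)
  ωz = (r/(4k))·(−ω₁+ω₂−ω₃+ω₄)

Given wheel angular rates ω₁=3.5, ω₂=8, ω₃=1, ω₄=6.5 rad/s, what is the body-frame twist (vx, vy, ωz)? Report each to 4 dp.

(0.3800, -0.0200, 0.5263)

k = lx + ly = 0.18 + 0.2 = 0.3800
ω₁+ω₂+ω₃+ω₄ = 19.0000  →  vx = (0.08/4)·19.0000 = 0.3800
−ω₁+ω₂+ω₃−ω₄ = -1.0000  →  vy = (0.08/4)·-1.0000 = -0.0200
−ω₁+ω₂−ω₃+ω₄ = 10.0000  →  ωz = (0.08/1.5200)·10.0000 = 0.5263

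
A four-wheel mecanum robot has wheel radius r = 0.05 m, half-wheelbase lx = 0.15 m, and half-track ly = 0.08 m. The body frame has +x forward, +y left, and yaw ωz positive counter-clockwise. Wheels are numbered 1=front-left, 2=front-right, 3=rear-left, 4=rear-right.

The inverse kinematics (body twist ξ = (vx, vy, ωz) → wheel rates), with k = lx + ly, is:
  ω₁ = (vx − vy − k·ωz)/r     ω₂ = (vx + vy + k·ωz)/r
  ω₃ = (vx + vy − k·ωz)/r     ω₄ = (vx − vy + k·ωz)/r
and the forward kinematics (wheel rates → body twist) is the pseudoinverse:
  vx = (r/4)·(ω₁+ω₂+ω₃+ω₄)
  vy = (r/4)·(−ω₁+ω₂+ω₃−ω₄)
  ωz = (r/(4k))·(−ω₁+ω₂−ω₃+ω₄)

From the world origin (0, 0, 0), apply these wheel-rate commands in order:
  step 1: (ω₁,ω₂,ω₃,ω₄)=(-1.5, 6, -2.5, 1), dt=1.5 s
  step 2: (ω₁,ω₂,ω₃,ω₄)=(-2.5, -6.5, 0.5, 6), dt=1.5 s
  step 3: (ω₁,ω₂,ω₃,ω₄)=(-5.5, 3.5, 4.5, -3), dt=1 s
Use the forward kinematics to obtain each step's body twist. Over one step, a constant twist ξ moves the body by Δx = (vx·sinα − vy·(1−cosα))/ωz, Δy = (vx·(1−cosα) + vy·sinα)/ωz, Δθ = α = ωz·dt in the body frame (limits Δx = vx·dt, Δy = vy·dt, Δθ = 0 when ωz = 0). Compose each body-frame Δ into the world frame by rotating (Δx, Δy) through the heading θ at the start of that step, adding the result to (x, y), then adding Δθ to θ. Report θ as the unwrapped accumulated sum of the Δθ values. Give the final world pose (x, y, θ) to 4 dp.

step 1: ξ=(vx,vy,ωz)=(0.0375, 0.0500, 0.5978), dt=1.5 → body Δ=(0.0176, 0.0889, 0.8967) → world pose (0.0176, 0.0889, 0.8967)
step 2: ξ=(vx,vy,ωz)=(-0.0312, -0.1188, 0.0815), dt=1.5 → body Δ=(-0.0359, -0.1805, 0.1223) → world pose (0.1362, -0.0518, 1.0190)
step 3: ξ=(vx,vy,ωz)=(-0.0063, 0.2063, 0.0815), dt=1.0 → body Δ=(-0.0146, 0.2058, 0.0815) → world pose (-0.0467, 0.0436, 1.1005)

(-0.0467, 0.0436, 1.1005)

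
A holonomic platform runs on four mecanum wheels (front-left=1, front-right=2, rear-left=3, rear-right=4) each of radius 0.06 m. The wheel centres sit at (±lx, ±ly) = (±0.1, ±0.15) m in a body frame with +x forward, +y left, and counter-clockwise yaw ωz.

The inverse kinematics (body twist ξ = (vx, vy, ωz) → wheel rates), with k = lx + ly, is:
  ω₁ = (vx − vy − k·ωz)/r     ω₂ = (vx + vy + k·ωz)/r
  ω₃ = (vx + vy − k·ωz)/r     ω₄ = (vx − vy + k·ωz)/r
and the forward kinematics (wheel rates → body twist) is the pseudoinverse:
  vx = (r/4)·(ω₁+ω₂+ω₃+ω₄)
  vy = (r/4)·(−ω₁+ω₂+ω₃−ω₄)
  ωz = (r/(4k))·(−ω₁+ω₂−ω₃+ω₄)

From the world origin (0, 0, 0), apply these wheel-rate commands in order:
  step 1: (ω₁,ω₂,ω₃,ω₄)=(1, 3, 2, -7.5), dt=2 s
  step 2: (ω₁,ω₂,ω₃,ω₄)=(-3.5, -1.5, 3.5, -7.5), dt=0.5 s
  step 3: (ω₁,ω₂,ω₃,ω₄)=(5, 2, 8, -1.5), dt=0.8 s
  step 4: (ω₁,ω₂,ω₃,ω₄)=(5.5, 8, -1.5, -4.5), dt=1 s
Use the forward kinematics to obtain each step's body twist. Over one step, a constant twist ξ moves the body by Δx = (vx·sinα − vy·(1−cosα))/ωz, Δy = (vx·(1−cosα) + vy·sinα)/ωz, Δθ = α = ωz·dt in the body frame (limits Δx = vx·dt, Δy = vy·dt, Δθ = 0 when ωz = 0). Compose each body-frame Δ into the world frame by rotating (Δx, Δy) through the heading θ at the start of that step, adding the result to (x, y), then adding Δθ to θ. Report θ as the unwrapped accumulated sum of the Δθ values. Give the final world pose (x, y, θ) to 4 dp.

(0.3043, 0.1482, -1.8000)

step 1: ξ=(vx,vy,ωz)=(-0.0225, 0.1725, -0.4500), dt=2.0 → body Δ=(0.1059, 0.3192, -0.9000) → world pose (0.1059, 0.3192, -0.9000)
step 2: ξ=(vx,vy,ωz)=(-0.1350, 0.1950, -0.5400), dt=0.5 → body Δ=(-0.0536, 0.1054, -0.2700) → world pose (0.1551, 0.4267, -1.1700)
step 3: ξ=(vx,vy,ωz)=(0.2025, 0.0975, -0.7500), dt=0.8 → body Δ=(0.1752, 0.0262, -0.6000) → world pose (0.2476, 0.2756, -1.7700)
step 4: ξ=(vx,vy,ωz)=(0.1125, 0.0825, -0.0300), dt=1.0 → body Δ=(0.1137, 0.0808, -0.0300) → world pose (0.3043, 0.1482, -1.8000)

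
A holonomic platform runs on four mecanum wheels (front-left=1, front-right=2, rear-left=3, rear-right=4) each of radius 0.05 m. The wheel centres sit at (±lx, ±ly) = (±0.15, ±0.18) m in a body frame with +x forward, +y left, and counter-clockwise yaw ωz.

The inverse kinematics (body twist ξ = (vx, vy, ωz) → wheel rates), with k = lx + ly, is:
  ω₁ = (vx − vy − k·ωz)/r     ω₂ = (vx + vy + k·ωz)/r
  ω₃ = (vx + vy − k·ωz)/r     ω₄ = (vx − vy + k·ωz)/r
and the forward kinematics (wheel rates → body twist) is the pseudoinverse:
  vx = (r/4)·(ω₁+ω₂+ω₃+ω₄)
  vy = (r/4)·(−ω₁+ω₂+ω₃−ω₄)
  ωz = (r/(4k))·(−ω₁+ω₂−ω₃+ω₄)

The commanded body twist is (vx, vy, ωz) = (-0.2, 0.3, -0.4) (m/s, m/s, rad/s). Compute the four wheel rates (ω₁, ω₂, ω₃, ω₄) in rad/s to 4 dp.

k = lx + ly = 0.15 + 0.18 = 0.3300;  k·ωz = 0.3300·-0.4 = -0.1320
ω₁ (FL) = (vx − vy − k·ωz)/r = -0.3680/0.05 = -7.3600
ω₂ (FR) = (vx + vy + k·ωz)/r = -0.0320/0.05 = -0.6400
ω₃ (RL) = (vx + vy − k·ωz)/r = 0.2320/0.05 = 4.6400
ω₄ (RR) = (vx − vy + k·ωz)/r = -0.6320/0.05 = -12.6400

(-7.3600, -0.6400, 4.6400, -12.6400)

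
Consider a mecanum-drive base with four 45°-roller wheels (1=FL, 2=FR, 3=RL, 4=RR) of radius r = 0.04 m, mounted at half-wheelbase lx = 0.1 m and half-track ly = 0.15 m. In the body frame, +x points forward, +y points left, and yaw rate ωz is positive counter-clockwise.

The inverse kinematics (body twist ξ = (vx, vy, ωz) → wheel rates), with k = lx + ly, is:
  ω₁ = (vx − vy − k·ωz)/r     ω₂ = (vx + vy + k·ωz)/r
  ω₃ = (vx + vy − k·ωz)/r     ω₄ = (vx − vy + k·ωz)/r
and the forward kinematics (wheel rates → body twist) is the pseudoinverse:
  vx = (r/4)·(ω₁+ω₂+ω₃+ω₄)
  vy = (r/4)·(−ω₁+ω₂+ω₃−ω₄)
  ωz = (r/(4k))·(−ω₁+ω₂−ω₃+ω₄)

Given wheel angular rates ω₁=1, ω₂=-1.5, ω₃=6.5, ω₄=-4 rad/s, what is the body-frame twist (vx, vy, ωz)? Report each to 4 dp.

(0.0200, 0.0800, -0.5200)

k = lx + ly = 0.1 + 0.15 = 0.2500
ω₁+ω₂+ω₃+ω₄ = 2.0000  →  vx = (0.04/4)·2.0000 = 0.0200
−ω₁+ω₂+ω₃−ω₄ = 8.0000  →  vy = (0.04/4)·8.0000 = 0.0800
−ω₁+ω₂−ω₃+ω₄ = -13.0000  →  ωz = (0.04/1.0000)·-13.0000 = -0.5200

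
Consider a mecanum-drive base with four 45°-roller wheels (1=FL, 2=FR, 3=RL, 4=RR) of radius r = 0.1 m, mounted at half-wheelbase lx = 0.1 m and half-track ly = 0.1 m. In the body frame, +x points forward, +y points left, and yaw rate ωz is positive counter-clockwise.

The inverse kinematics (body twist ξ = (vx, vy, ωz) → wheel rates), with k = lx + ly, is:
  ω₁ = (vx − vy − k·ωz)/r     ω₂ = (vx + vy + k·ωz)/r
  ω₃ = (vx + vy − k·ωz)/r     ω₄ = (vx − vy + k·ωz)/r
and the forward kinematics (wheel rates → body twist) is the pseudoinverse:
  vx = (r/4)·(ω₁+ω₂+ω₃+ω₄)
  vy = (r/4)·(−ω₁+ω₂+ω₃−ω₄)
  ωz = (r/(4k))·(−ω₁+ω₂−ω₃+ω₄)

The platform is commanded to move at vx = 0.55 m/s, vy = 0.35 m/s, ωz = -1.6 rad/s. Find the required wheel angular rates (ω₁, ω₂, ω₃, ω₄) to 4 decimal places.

(5.2000, 5.8000, 12.2000, -1.2000)

k = lx + ly = 0.1 + 0.1 = 0.2000;  k·ωz = 0.2000·-1.6 = -0.3200
ω₁ (FL) = (vx − vy − k·ωz)/r = 0.5200/0.1 = 5.2000
ω₂ (FR) = (vx + vy + k·ωz)/r = 0.5800/0.1 = 5.8000
ω₃ (RL) = (vx + vy − k·ωz)/r = 1.2200/0.1 = 12.2000
ω₄ (RR) = (vx − vy + k·ωz)/r = -0.1200/0.1 = -1.2000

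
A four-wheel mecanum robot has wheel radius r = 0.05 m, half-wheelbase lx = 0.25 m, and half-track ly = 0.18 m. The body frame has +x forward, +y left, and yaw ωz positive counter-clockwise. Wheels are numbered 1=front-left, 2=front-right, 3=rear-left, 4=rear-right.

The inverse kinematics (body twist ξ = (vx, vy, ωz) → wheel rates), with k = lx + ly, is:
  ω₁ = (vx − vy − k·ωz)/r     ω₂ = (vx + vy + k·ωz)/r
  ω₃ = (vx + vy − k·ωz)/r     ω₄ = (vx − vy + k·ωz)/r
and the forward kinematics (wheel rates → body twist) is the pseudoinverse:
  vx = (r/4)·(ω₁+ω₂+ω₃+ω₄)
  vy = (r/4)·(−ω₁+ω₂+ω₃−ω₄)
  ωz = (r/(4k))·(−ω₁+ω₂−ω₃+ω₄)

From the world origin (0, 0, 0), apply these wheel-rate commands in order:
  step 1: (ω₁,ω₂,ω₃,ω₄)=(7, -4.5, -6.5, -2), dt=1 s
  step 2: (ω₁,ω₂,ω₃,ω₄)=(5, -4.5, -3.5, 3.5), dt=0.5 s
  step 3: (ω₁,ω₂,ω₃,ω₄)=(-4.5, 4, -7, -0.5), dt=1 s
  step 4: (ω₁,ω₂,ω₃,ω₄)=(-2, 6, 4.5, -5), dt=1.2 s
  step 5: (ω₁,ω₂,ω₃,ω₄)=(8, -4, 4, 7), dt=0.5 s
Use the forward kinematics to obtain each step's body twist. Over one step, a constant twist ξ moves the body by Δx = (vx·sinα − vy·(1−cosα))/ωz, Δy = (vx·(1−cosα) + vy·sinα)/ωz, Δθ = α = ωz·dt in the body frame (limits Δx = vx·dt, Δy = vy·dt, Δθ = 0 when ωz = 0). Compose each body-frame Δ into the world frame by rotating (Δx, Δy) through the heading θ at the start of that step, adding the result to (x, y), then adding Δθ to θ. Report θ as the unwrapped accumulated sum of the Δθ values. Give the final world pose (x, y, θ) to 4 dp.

step 1: ξ=(vx,vy,ωz)=(-0.0750, -0.2000, -0.2035), dt=1.0 → body Δ=(-0.0948, -0.1910, -0.2035) → world pose (-0.0948, -0.1910, -0.2035)
step 2: ξ=(vx,vy,ωz)=(0.0062, -0.2063, -0.0727), dt=0.5 → body Δ=(0.0013, -0.1032, -0.0363) → world pose (-0.1144, -0.2923, -0.2398)
step 3: ξ=(vx,vy,ωz)=(-0.1000, 0.0250, 0.4360), dt=1.0 → body Δ=(-0.1022, 0.0028, 0.4360) → world pose (-0.2130, -0.2653, 0.1962)
step 4: ξ=(vx,vy,ωz)=(0.0438, 0.2188, -0.0436), dt=1.2 → body Δ=(0.0593, 0.2610, -0.0523) → world pose (-0.2057, 0.0022, 0.1439)
step 5: ξ=(vx,vy,ωz)=(0.1875, -0.1875, -0.2616), dt=0.5 → body Δ=(0.0874, -0.0996, -0.1308) → world pose (-0.1050, -0.0838, 0.0131)

(-0.1050, -0.0838, 0.0131)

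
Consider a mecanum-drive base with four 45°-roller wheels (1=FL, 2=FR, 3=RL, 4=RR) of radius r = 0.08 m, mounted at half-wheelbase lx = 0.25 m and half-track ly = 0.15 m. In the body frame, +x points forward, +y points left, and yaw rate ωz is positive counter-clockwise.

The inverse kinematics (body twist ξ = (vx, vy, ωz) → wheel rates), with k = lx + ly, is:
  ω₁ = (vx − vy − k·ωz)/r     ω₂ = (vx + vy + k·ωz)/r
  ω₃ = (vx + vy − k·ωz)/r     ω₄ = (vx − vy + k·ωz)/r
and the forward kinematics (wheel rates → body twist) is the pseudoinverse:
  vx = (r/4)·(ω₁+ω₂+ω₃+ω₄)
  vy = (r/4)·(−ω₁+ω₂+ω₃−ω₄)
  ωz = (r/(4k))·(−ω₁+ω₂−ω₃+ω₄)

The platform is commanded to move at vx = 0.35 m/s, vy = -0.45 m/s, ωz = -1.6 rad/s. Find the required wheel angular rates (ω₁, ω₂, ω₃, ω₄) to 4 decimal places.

k = lx + ly = 0.25 + 0.15 = 0.4000;  k·ωz = 0.4000·-1.6 = -0.6400
ω₁ (FL) = (vx − vy − k·ωz)/r = 1.4400/0.08 = 18.0000
ω₂ (FR) = (vx + vy + k·ωz)/r = -0.7400/0.08 = -9.2500
ω₃ (RL) = (vx + vy − k·ωz)/r = 0.5400/0.08 = 6.7500
ω₄ (RR) = (vx − vy + k·ωz)/r = 0.1600/0.08 = 2.0000

(18.0000, -9.2500, 6.7500, 2.0000)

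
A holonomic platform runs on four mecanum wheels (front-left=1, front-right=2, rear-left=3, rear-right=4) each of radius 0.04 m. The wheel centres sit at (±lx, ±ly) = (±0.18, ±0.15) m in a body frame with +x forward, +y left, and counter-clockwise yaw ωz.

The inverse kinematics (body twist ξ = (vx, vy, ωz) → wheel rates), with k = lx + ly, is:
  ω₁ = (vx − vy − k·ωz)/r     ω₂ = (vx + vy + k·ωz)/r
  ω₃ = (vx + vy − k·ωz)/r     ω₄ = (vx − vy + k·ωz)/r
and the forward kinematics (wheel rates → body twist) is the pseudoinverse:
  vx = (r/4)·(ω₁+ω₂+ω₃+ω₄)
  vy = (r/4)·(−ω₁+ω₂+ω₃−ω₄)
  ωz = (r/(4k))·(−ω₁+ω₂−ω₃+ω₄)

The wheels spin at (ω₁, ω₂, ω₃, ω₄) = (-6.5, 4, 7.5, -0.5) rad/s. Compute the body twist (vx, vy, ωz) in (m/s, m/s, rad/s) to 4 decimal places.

(0.0450, 0.1850, 0.0758)

k = lx + ly = 0.18 + 0.15 = 0.3300
ω₁+ω₂+ω₃+ω₄ = 4.5000  →  vx = (0.04/4)·4.5000 = 0.0450
−ω₁+ω₂+ω₃−ω₄ = 18.5000  →  vy = (0.04/4)·18.5000 = 0.1850
−ω₁+ω₂−ω₃+ω₄ = 2.5000  →  ωz = (0.04/1.3200)·2.5000 = 0.0758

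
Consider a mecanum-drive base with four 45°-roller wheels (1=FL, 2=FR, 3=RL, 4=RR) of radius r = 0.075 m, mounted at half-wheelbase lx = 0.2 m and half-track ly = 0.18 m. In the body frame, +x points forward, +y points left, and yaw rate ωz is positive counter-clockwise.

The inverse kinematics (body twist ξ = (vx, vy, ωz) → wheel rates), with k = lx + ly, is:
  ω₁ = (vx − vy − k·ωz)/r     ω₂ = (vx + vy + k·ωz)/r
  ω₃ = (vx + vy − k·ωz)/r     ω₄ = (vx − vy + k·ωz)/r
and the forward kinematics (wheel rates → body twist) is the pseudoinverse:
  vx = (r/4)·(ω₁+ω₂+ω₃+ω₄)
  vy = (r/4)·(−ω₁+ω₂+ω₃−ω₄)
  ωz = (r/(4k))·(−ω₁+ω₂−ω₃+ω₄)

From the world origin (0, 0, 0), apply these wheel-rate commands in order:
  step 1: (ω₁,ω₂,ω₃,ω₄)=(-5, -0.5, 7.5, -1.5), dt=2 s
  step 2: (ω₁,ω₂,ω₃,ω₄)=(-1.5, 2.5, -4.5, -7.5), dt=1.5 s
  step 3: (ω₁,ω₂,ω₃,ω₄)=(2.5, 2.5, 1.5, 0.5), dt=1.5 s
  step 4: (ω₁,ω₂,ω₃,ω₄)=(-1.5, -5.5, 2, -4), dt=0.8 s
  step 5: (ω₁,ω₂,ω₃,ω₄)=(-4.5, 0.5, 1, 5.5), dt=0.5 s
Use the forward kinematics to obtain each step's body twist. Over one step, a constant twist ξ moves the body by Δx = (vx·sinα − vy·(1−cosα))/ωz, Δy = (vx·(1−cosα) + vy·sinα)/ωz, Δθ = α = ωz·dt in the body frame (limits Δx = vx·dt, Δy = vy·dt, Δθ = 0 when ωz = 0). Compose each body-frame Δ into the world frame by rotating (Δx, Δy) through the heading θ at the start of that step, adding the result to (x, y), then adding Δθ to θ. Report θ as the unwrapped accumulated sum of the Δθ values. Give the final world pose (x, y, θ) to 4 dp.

step 1: ξ=(vx,vy,ωz)=(0.0094, 0.2531, -0.2220), dt=2.0 → body Δ=(0.1287, 0.4857, -0.4441) → world pose (0.1287, 0.4857, -0.4441)
step 2: ξ=(vx,vy,ωz)=(-0.2062, 0.1313, 0.0493), dt=1.5 → body Δ=(-0.3164, 0.1853, 0.0740) → world pose (-0.0774, 0.7889, -0.3701)
step 3: ξ=(vx,vy,ωz)=(0.1313, 0.0187, -0.0493), dt=1.5 → body Δ=(0.1977, 0.0208, -0.0740) → world pose (0.1145, 0.7368, -0.4441)
step 4: ξ=(vx,vy,ωz)=(-0.1687, 0.0375, -0.4934), dt=0.8 → body Δ=(-0.1257, 0.0555, -0.3947) → world pose (0.0249, 0.8409, -0.8388)
step 5: ξ=(vx,vy,ωz)=(0.0469, 0.0094, 0.4688), dt=0.5 → body Δ=(0.0227, 0.0074, 0.2344) → world pose (0.0455, 0.8290, -0.6044)

(0.0455, 0.8290, -0.6044)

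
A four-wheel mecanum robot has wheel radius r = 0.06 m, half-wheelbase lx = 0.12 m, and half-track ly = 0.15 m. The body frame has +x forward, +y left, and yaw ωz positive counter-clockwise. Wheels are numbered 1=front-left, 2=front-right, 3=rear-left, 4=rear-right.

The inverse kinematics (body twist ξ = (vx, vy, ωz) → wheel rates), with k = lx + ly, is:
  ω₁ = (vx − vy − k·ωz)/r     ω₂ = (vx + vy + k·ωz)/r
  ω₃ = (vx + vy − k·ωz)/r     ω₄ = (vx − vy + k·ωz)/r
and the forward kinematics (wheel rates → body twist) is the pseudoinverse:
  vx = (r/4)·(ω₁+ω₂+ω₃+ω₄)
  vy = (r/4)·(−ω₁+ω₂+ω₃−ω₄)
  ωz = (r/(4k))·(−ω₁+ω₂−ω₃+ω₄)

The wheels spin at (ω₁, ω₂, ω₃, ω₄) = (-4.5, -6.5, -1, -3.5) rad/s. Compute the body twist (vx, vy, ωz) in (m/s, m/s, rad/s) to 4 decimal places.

k = lx + ly = 0.12 + 0.15 = 0.2700
ω₁+ω₂+ω₃+ω₄ = -15.5000  →  vx = (0.06/4)·-15.5000 = -0.2325
−ω₁+ω₂+ω₃−ω₄ = 0.5000  →  vy = (0.06/4)·0.5000 = 0.0075
−ω₁+ω₂−ω₃+ω₄ = -4.5000  →  ωz = (0.06/1.0800)·-4.5000 = -0.2500

(-0.2325, 0.0075, -0.2500)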